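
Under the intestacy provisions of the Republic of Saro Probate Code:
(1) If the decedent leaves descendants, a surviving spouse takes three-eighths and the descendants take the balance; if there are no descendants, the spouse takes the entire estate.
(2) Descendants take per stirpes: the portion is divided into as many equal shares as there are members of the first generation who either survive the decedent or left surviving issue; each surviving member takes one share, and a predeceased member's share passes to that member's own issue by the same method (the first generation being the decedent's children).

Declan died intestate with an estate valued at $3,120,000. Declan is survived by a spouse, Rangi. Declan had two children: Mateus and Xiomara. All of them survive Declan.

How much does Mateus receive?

Rangi takes three-eighths of $3,120,000 = $1,170,000. The remaining $1,950,000 passes to the descendants.
The descendants' portion ($1,950,000) is divided into 2 shares of $975,000: Mateus and Xiomara each take $975,000.

Mateus receives $975,000.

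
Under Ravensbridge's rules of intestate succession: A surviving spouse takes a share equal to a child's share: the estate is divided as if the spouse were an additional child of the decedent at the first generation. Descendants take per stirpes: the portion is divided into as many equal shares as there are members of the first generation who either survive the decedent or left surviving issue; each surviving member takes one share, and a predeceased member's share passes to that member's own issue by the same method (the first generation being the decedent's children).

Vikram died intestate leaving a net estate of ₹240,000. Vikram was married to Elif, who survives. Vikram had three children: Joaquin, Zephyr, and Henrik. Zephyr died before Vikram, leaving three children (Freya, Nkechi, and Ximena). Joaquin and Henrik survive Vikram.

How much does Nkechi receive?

Nkechi receives ₹20,000.

The spouse counts as an additional share at the children's level, so there are 4 primary shares of ₹60,000. Elif takes one such share (₹60,000).
The children's combined portion (₹180,000) is divided into 3 shares of ₹60,000: Joaquin and Henrik each take ₹60,000; Zephyr's ₹60,000 share passes to Zephyr's issue.
Zephyr's share (₹60,000) is divided into 3 shares of ₹20,000: Freya, Nkechi, and Ximena each take ₹20,000.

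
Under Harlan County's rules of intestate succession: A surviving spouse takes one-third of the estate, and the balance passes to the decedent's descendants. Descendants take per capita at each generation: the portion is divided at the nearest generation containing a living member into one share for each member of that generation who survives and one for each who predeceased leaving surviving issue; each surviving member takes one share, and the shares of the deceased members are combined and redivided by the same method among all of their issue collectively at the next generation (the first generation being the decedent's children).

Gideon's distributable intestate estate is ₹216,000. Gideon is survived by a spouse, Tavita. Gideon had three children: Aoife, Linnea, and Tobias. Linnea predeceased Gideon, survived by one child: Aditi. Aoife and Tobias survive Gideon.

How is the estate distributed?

Tavita takes one-third of ₹216,000 = ₹72,000. The remaining ₹144,000 passes to the descendants.
The descendants' portion (₹144,000) is divided at the children's generation into 3 shares of ₹48,000. Aoife and Tobias each take ₹48,000. The remaining share for the deceased Linnea (₹48,000) is carried to the next generation.
That pool (₹48,000) passes entirely to Aditi, the sole taker at the grandchildren's generation.

Tavita: ₹72,000; Aoife: ₹48,000; Aditi: ₹48,000; Tobias: ₹48,000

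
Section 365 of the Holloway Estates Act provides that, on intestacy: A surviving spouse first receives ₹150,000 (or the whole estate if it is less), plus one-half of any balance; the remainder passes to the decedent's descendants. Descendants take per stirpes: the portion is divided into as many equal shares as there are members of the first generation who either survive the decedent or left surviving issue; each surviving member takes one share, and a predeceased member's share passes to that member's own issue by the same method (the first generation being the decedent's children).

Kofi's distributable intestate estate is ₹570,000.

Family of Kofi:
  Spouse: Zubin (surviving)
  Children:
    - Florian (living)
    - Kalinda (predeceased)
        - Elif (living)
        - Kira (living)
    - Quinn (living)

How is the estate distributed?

Zubin first takes ₹150,000, leaving a balance of ₹420,000. Zubin then takes one-half of the balance (₹210,000), for a total of ₹360,000. The remaining ₹210,000 passes to the descendants.
The descendants' portion (₹210,000) is divided into 3 shares of ₹70,000: Florian and Quinn each take ₹70,000; Kalinda's ₹70,000 share passes to Kalinda's issue.
Kalinda's share (₹70,000) is divided into 2 shares of ₹35,000: Elif and Kira each take ₹35,000.

Zubin: ₹360,000; Florian: ₹70,000; Elif: ₹35,000; Kira: ₹35,000; Quinn: ₹70,000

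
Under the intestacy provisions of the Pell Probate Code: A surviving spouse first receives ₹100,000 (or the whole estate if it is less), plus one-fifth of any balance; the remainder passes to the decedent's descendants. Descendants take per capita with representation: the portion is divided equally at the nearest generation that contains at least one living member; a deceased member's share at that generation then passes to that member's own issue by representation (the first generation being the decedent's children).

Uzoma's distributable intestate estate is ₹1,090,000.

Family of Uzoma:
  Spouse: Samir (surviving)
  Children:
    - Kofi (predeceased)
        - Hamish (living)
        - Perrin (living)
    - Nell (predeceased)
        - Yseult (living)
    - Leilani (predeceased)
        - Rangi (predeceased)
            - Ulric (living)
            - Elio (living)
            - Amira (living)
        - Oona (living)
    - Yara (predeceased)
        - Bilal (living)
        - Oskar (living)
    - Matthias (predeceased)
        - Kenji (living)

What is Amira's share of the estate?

Amira receives ₹33,000.

Samir first takes ₹100,000, leaving a balance of ₹990,000. Samir then takes one-fifth of the balance (₹198,000), for a total of ₹298,000. The remaining ₹792,000 passes to the descendants.
No child survives, so the initial division is made at the grandchildren's generation.
The descendants' portion (₹792,000) is divided into 8 shares of ₹99,000: Hamish, Perrin, Yseult, Oona, Bilal, Oskar, and Kenji each take ₹99,000; Rangi's ₹99,000 share passes to Rangi's issue.
Rangi's share (₹99,000) is divided into 3 shares of ₹33,000: Ulric, Elio, and Amira each take ₹33,000.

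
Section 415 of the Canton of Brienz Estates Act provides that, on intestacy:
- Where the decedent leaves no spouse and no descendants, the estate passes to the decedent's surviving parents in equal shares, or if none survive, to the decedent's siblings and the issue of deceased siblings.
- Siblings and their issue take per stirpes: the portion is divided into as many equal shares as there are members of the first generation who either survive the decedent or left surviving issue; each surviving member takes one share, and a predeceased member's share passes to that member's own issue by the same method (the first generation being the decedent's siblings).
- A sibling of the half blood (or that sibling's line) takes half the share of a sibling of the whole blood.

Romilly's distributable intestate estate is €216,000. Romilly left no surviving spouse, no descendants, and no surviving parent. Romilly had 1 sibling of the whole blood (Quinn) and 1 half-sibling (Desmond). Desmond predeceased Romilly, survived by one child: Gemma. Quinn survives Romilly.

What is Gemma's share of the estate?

Gemma receives €72,000.

The entire €216,000 passes to the siblings and their issue.
Counting each half-blood sibling's line as half a unit, there are 3/2 units in €216,000, so one unit is €144,000. Whole-blood lines (Quinn) take €144,000 each; half-blood lines (Desmond) take €72,000 each.
Desmond's share (€72,000) passes entirely to Gemma.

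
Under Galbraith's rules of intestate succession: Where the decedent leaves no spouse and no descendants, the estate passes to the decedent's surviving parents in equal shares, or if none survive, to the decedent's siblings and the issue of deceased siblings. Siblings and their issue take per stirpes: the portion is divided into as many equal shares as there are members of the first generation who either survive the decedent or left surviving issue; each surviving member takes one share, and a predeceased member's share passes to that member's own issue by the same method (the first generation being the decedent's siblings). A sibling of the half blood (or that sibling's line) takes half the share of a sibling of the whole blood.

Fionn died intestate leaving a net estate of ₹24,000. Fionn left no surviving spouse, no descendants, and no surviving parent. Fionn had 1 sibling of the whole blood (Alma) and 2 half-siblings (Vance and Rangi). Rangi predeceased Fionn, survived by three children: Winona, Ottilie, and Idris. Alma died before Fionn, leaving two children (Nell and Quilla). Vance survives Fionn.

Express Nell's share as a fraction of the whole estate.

The entire ₹24,000 passes to the siblings and their issue.
Counting each half-blood sibling's line as half a unit, there are 2 units in ₹24,000, so one unit is ₹12,000. Whole-blood lines (Alma) take ₹12,000 each; half-blood lines (Vance and Rangi) take ₹6,000 each.
Rangi's share (₹6,000) is divided into 3 shares of ₹2,000: Winona, Ottilie, and Idris each take ₹2,000.
Alma's share (₹12,000) is divided into 2 shares of ₹6,000: Nell and Quilla each take ₹6,000.

Nell receives 1/4 of the estate.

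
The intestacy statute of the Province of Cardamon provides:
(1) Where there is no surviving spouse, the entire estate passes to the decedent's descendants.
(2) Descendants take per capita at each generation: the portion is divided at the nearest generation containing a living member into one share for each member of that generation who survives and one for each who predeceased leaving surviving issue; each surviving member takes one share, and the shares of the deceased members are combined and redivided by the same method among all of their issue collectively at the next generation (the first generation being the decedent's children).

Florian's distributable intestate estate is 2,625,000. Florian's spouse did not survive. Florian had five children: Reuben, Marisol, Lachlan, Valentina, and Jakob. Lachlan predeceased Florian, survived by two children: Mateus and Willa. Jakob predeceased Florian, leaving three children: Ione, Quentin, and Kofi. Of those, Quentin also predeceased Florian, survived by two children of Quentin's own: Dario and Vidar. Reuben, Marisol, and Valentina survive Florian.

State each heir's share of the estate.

The entire 2,625,000 passes to the descendants.
That amount (2,625,000) is divided at the children's generation into 5 shares of 525,000. Reuben, Marisol, and Valentina each take 525,000. The 2 shares of the deceased (Lachlan and Jakob) are combined into a pool of 1,050,000.
That pool (1,050,000) is divided at the grandchildren's generation into 5 shares of 210,000. Mateus, Willa, Ione, and Kofi each take 210,000. The remaining share for the deceased Quentin (210,000) is carried to the next generation.
That pool (210,000) is divided at the great-grandchildren's generation equally among Dario and Vidar: 105,000 each.

Reuben: 525,000; Marisol: 525,000; Mateus: 210,000; Willa: 210,000; Valentina: 525,000; Ione: 210,000; Dario: 105,000; Vidar: 105,000; Kofi: 210,000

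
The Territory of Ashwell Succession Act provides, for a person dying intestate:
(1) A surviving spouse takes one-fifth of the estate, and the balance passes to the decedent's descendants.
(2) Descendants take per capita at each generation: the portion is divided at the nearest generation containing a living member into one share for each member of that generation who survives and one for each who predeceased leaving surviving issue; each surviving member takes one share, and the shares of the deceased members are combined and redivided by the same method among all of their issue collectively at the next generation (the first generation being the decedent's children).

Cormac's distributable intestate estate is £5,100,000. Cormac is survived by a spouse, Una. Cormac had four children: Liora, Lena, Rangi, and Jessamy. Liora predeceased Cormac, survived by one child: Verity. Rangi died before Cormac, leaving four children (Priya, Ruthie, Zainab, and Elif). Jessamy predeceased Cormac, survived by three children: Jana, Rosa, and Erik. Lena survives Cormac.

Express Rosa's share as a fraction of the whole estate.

Rosa receives 3/40 of the estate.

Una takes one-fifth of £5,100,000 = £1,020,000. The remaining £4,080,000 passes to the descendants.
The descendants' portion (£4,080,000) is divided at the children's generation into 4 shares of £1,020,000. Lena takes £1,020,000. The 3 shares of the deceased (Liora, Rangi, and Jessamy) are combined into a pool of £3,060,000.
That pool (£3,060,000) is divided at the grandchildren's generation equally among Verity, Priya, Ruthie, Zainab, Elif, Jana, Rosa, and Erik: £382,500 each.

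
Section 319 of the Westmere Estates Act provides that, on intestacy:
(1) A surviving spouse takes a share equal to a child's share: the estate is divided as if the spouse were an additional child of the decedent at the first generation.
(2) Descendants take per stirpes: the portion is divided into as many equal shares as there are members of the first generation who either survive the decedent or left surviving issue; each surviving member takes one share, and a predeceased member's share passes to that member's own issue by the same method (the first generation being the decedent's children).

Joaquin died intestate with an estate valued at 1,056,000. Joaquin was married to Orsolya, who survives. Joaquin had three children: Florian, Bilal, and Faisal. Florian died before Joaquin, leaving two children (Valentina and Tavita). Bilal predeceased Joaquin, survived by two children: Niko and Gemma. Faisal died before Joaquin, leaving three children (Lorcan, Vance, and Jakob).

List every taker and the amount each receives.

The spouse counts as an additional share at the children's level, so there are 4 primary shares of 264,000. Orsolya takes one such share (264,000).
The children's combined portion (792,000) is divided into 3 shares of 264,000: Florian's 264,000 share passes to Florian's issue; Bilal's 264,000 share passes to Bilal's issue; Faisal's 264,000 share passes to Faisal's issue.
Florian's share (264,000) is divided into 2 shares of 132,000: Valentina and Tavita each take 132,000.
Bilal's share (264,000) is divided into 2 shares of 132,000: Niko and Gemma each take 132,000.
Faisal's share (264,000) is divided into 3 shares of 88,000: Lorcan, Vance, and Jakob each take 88,000.

Orsolya: 264,000; Valentina: 132,000; Tavita: 132,000; Niko: 132,000; Gemma: 132,000; Lorcan: 88,000; Vance: 88,000; Jakob: 88,000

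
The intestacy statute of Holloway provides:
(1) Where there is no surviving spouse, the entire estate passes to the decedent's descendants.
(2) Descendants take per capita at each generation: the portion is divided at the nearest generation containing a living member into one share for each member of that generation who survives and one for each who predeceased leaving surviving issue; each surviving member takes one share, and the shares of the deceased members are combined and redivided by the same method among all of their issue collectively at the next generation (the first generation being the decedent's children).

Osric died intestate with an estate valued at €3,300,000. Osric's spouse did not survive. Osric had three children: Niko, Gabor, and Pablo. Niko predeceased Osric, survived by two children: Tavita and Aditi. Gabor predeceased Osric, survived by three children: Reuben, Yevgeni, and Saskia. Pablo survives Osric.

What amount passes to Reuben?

The entire €3,300,000 passes to the descendants.
That amount (€3,300,000) is divided at the children's generation into 3 shares of €1,100,000. Pablo takes €1,100,000. The 2 shares of the deceased (Niko and Gabor) are combined into a pool of €2,200,000.
That pool (€2,200,000) is divided at the grandchildren's generation equally among Tavita, Aditi, Reuben, Yevgeni, and Saskia: €440,000 each.

Reuben receives €440,000.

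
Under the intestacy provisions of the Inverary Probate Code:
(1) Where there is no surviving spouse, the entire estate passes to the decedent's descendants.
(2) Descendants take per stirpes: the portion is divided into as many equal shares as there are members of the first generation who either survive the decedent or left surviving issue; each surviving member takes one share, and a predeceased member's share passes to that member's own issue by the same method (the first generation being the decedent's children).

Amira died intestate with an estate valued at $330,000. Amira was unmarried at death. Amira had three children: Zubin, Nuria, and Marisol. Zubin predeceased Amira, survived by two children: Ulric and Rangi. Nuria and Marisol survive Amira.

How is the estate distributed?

The entire $330,000 passes to the descendants.
That amount ($330,000) is divided into 3 shares of $110,000: Nuria and Marisol each take $110,000; Zubin's $110,000 share passes to Zubin's issue.
Zubin's share ($110,000) is divided into 2 shares of $55,000: Ulric and Rangi each take $55,000.

Ulric: $55,000; Rangi: $55,000; Nuria: $110,000; Marisol: $110,000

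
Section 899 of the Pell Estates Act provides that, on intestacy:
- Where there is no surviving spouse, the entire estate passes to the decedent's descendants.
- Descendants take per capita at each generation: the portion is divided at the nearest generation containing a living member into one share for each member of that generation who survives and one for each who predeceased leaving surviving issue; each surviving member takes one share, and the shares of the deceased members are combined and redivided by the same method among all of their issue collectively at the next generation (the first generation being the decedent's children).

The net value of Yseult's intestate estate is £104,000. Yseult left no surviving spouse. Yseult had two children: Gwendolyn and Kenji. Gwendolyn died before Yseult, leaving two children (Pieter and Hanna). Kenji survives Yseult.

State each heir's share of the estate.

Pieter: £26,000; Hanna: £26,000; Kenji: £52,000

The entire £104,000 passes to the descendants.
That amount (£104,000) is divided at the children's generation into 2 shares of £52,000. Kenji takes £52,000. The remaining share for the deceased Gwendolyn (£52,000) is carried to the next generation.
That pool (£52,000) is divided at the grandchildren's generation equally among Pieter and Hanna: £26,000 each.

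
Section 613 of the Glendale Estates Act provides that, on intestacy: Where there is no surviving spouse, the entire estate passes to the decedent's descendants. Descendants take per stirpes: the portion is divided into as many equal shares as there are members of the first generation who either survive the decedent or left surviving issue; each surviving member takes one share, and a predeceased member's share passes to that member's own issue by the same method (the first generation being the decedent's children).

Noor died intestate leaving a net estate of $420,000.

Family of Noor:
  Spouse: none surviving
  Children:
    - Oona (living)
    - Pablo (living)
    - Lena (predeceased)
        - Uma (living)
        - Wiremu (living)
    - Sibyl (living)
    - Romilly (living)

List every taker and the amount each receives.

The entire $420,000 passes to the descendants.
That amount ($420,000) is divided into 5 shares of $84,000: Oona, Pablo, Sibyl, and Romilly each take $84,000; Lena's $84,000 share passes to Lena's issue.
Lena's share ($84,000) is divided into 2 shares of $42,000: Uma and Wiremu each take $42,000.

Oona: $84,000; Pablo: $84,000; Uma: $42,000; Wiremu: $42,000; Sibyl: $84,000; Romilly: $84,000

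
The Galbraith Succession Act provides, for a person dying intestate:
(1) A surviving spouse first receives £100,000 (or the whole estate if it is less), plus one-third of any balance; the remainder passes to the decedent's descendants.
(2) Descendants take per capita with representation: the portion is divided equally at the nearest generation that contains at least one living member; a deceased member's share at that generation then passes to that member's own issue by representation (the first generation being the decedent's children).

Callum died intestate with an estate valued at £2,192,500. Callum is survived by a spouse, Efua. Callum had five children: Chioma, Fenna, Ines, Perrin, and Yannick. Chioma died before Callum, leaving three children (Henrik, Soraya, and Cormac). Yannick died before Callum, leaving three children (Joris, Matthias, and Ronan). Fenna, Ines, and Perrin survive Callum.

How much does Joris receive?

Efua first takes £100,000, leaving a balance of £2,092,500. Efua then takes one-third of the balance (£697,500), for a total of £797,500. The remaining £1,395,000 passes to the descendants.
The descendants' portion (£1,395,000) is divided into 5 shares of £279,000: Fenna, Ines, and Perrin each take £279,000; Chioma's £279,000 share passes to Chioma's issue; Yannick's £279,000 share passes to Yannick's issue.
Chioma's share (£279,000) is divided into 3 shares of £93,000: Henrik, Soraya, and Cormac each take £93,000.
Yannick's share (£279,000) is divided into 3 shares of £93,000: Joris, Matthias, and Ronan each take £93,000.

Joris receives £93,000.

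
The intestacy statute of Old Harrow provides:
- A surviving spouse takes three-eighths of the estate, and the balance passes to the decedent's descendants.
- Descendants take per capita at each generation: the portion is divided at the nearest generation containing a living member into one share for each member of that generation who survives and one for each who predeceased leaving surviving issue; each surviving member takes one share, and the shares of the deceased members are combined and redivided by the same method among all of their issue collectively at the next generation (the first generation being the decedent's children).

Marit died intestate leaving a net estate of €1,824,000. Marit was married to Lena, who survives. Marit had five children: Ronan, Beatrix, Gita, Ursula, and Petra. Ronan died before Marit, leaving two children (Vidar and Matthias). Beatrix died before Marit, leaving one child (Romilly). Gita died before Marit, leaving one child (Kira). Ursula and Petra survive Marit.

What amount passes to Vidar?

Vidar receives €171,000.

Lena takes three-eighths of €1,824,000 = €684,000. The remaining €1,140,000 passes to the descendants.
The descendants' portion (€1,140,000) is divided at the children's generation into 5 shares of €228,000. Ursula and Petra each take €228,000. The 3 shares of the deceased (Ronan, Beatrix, and Gita) are combined into a pool of €684,000.
That pool (€684,000) is divided at the grandchildren's generation equally among Vidar, Matthias, Romilly, and Kira: €171,000 each.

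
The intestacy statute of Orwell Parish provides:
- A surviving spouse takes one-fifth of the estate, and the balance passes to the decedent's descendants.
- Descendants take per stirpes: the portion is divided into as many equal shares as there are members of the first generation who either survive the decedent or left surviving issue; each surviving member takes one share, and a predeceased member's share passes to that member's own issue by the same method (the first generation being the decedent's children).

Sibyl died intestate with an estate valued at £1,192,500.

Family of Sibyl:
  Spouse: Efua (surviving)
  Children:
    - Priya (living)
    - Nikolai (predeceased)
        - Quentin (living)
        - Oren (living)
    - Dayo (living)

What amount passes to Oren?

Oren receives £159,000.

Efua takes one-fifth of £1,192,500 = £238,500. The remaining £954,000 passes to the descendants.
The descendants' portion (£954,000) is divided into 3 shares of £318,000: Priya and Dayo each take £318,000; Nikolai's £318,000 share passes to Nikolai's issue.
Nikolai's share (£318,000) is divided into 2 shares of £159,000: Quentin and Oren each take £159,000.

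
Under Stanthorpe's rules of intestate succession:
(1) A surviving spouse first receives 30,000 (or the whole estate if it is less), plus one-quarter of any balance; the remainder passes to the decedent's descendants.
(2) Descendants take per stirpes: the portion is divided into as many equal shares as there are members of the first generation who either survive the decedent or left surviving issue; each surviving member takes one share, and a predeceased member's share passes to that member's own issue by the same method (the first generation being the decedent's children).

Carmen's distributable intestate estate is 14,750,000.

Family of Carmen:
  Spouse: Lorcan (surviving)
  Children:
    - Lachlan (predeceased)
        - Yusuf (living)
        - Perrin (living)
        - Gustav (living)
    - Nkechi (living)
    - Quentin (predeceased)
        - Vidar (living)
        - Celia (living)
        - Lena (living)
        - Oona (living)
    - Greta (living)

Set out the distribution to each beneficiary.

Lorcan: 3,710,000; Yusuf: 920,000; Perrin: 920,000; Gustav: 920,000; Nkechi: 2,760,000; Vidar: 690,000; Celia: 690,000; Lena: 690,000; Oona: 690,000; Greta: 2,760,000

Lorcan first takes 30,000, leaving a balance of 14,720,000. Lorcan then takes one-quarter of the balance (3,680,000), for a total of 3,710,000. The remaining 11,040,000 passes to the descendants.
The descendants' portion (11,040,000) is divided into 4 shares of 2,760,000: Nkechi and Greta each take 2,760,000; Lachlan's 2,760,000 share passes to Lachlan's issue; Quentin's 2,760,000 share passes to Quentin's issue.
Lachlan's share (2,760,000) is divided into 3 shares of 920,000: Yusuf, Perrin, and Gustav each take 920,000.
Quentin's share (2,760,000) is divided into 4 shares of 690,000: Vidar, Celia, Lena, and Oona each take 690,000.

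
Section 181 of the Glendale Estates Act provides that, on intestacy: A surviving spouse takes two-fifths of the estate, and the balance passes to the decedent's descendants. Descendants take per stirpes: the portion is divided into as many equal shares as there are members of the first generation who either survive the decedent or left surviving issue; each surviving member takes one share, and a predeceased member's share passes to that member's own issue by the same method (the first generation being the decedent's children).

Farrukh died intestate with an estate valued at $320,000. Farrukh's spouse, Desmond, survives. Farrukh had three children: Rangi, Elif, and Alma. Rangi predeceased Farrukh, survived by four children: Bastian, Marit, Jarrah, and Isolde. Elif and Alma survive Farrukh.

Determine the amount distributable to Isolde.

Desmond takes two-fifths of $320,000 = $128,000. The remaining $192,000 passes to the descendants.
The descendants' portion ($192,000) is divided into 3 shares of $64,000: Elif and Alma each take $64,000; Rangi's $64,000 share passes to Rangi's issue.
Rangi's share ($64,000) is divided into 4 shares of $16,000: Bastian, Marit, Jarrah, and Isolde each take $16,000.

Isolde receives $16,000.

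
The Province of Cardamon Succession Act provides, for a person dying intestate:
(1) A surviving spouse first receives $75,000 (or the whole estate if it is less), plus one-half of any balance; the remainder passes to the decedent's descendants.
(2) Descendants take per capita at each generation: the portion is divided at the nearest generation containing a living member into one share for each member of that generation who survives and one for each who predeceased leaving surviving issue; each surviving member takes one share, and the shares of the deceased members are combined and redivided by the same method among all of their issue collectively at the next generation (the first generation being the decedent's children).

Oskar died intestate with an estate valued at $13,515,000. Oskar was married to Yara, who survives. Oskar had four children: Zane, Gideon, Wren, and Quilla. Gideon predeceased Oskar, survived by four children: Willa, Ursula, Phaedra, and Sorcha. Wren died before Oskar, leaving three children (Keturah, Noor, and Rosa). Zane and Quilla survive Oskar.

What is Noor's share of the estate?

Yara first takes $75,000, leaving a balance of $13,440,000. Yara then takes one-half of the balance ($6,720,000), for a total of $6,795,000. The remaining $6,720,000 passes to the descendants.
The descendants' portion ($6,720,000) is divided at the children's generation into 4 shares of $1,680,000. Zane and Quilla each take $1,680,000. The 2 shares of the deceased (Gideon and Wren) are combined into a pool of $3,360,000.
That pool ($3,360,000) is divided at the grandchildren's generation equally among Willa, Ursula, Phaedra, Sorcha, Keturah, Noor, and Rosa: $480,000 each.

Noor receives $480,000.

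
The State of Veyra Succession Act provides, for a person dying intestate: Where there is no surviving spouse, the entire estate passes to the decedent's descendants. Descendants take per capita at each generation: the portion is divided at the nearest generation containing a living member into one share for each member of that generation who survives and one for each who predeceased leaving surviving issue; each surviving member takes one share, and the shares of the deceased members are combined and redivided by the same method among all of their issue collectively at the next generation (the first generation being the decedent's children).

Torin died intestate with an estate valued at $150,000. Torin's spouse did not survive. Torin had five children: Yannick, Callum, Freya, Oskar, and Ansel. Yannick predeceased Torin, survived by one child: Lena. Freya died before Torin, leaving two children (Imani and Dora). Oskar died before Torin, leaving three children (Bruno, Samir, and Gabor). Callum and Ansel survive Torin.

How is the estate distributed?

The entire $150,000 passes to the descendants.
That amount ($150,000) is divided at the children's generation into 5 shares of $30,000. Callum and Ansel each take $30,000. The 3 shares of the deceased (Yannick, Freya, and Oskar) are combined into a pool of $90,000.
That pool ($90,000) is divided at the grandchildren's generation equally among Lena, Imani, Dora, Bruno, Samir, and Gabor: $15,000 each.

Lena: $15,000; Callum: $30,000; Imani: $15,000; Dora: $15,000; Bruno: $15,000; Samir: $15,000; Gabor: $15,000; Ansel: $30,000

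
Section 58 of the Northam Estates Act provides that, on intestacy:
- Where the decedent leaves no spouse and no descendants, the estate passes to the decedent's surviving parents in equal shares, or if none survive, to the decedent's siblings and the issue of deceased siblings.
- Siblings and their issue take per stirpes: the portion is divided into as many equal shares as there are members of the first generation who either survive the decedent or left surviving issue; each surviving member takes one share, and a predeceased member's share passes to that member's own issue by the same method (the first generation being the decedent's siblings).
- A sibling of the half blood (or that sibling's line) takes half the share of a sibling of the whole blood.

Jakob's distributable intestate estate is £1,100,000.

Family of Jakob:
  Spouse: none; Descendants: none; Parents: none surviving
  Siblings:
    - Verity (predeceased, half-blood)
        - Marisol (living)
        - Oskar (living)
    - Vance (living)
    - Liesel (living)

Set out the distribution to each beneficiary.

The entire £1,100,000 passes to the siblings and their issue.
Counting each half-blood sibling's line as half a unit, there are 5/2 units in £1,100,000, so one unit is £440,000. Whole-blood lines (Vance and Liesel) take £440,000 each; half-blood lines (Verity) take £220,000 each.
Verity's share (£220,000) is divided into 2 shares of £110,000: Marisol and Oskar each take £110,000.

Marisol: £110,000; Oskar: £110,000; Vance: £440,000; Liesel: £440,000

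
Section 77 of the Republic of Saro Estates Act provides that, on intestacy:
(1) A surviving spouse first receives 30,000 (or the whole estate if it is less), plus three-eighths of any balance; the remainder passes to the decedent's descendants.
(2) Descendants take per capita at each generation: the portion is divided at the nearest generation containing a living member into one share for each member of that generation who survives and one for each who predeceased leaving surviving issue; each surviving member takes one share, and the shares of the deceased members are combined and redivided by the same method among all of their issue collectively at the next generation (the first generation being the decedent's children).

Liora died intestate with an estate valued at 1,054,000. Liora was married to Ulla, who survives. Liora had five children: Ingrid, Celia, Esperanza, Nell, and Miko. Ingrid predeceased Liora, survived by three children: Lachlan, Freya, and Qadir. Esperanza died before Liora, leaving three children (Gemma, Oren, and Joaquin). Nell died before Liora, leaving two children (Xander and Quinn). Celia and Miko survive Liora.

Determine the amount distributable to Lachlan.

Lachlan receives 48,000.

Ulla first takes 30,000, leaving a balance of 1,024,000. Ulla then takes three-eighths of the balance (384,000), for a total of 414,000. The remaining 640,000 passes to the descendants.
The descendants' portion (640,000) is divided at the children's generation into 5 shares of 128,000. Celia and Miko each take 128,000. The 3 shares of the deceased (Ingrid, Esperanza, and Nell) are combined into a pool of 384,000.
That pool (384,000) is divided at the grandchildren's generation equally among Lachlan, Freya, Qadir, Gemma, Oren, Joaquin, Xander, and Quinn: 48,000 each.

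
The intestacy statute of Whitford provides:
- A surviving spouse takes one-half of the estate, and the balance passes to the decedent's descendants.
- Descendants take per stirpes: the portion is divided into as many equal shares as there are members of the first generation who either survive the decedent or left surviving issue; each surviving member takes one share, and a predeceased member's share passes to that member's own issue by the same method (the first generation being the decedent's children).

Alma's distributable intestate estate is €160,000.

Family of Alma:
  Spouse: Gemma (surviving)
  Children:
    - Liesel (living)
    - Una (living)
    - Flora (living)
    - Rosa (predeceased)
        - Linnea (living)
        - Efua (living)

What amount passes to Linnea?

Linnea receives €10,000.

Gemma takes one-half of €160,000 = €80,000. The remaining €80,000 passes to the descendants.
The descendants' portion (€80,000) is divided into 4 shares of €20,000: Liesel, Una, and Flora each take €20,000; Rosa's €20,000 share passes to Rosa's issue.
Rosa's share (€20,000) is divided into 2 shares of €10,000: Linnea and Efua each take €10,000.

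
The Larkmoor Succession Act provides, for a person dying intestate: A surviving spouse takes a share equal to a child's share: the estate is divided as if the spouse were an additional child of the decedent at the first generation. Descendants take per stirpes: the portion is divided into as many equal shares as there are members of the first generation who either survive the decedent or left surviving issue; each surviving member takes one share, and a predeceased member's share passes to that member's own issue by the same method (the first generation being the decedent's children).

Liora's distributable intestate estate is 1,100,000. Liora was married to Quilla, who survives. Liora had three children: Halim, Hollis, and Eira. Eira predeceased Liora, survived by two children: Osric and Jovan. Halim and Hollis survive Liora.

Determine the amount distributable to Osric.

The spouse counts as an additional share at the children's level, so there are 4 primary shares of 275,000. Quilla takes one such share (275,000).
The children's combined portion (825,000) is divided into 3 shares of 275,000: Halim and Hollis each take 275,000; Eira's 275,000 share passes to Eira's issue.
Eira's share (275,000) is divided into 2 shares of 137,500: Osric and Jovan each take 137,500.

Osric receives 137,500.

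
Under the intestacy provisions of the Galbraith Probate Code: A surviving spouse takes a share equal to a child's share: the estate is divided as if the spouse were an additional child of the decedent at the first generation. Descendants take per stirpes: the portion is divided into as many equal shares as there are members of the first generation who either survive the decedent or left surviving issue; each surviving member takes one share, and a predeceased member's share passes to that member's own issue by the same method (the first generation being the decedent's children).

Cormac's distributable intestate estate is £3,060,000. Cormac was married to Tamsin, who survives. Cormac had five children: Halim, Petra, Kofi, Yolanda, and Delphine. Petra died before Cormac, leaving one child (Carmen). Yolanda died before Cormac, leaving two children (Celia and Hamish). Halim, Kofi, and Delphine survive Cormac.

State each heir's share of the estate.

Tamsin: £510,000; Halim: £510,000; Carmen: £510,000; Kofi: £510,000; Celia: £255,000; Hamish: £255,000; Delphine: £510,000

The spouse counts as an additional share at the children's level, so there are 6 primary shares of £510,000. Tamsin takes one such share (£510,000).
The children's combined portion (£2,550,000) is divided into 5 shares of £510,000: Halim, Kofi, and Delphine each take £510,000; Petra's £510,000 share passes to Petra's issue; Yolanda's £510,000 share passes to Yolanda's issue.
Petra's share (£510,000) passes entirely to Carmen.
Yolanda's share (£510,000) is divided into 2 shares of £255,000: Celia and Hamish each take £255,000.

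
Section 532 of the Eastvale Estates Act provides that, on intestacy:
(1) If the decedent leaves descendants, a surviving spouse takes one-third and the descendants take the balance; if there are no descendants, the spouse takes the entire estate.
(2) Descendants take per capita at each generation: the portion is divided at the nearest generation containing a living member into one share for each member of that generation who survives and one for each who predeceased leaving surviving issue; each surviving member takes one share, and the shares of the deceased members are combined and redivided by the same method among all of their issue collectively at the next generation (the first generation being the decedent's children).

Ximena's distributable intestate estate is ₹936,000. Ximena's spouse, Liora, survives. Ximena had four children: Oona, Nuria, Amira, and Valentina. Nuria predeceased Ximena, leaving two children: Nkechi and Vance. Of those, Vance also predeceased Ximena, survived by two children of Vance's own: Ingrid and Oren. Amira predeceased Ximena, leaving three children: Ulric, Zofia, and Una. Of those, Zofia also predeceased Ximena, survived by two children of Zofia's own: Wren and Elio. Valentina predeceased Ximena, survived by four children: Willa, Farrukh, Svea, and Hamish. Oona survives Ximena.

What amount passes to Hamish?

Hamish receives ₹52,000.

Liora takes one-third of ₹936,000 = ₹312,000. The remaining ₹624,000 passes to the descendants.
The descendants' portion (₹624,000) is divided at the children's generation into 4 shares of ₹156,000. Oona takes ₹156,000. The 3 shares of the deceased (Nuria, Amira, and Valentina) are combined into a pool of ₹468,000.
That pool (₹468,000) is divided at the grandchildren's generation into 9 shares of ₹52,000. Nkechi, Ulric, Una, Willa, Farrukh, Svea, and Hamish each take ₹52,000. The 2 shares of the deceased (Vance and Zofia) are combined into a pool of ₹104,000.
That pool (₹104,000) is divided at the great-grandchildren's generation equally among Ingrid, Oren, Wren, and Elio: ₹26,000 each.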